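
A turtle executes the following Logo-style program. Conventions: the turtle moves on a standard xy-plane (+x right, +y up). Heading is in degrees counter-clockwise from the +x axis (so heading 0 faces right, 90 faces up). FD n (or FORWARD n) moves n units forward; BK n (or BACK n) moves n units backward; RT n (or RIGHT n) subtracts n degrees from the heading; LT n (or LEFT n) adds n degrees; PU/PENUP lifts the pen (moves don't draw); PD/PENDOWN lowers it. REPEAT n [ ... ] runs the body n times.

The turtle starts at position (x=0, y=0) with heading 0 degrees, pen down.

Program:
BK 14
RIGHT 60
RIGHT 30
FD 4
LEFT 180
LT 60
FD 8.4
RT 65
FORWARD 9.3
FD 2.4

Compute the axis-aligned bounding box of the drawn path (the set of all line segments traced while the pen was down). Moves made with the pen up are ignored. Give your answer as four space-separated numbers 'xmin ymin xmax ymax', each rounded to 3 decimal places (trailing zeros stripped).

Executing turtle program step by step:
Start: pos=(0,0), heading=0, pen down
BK 14: (0,0) -> (-14,0) [heading=0, draw]
RT 60: heading 0 -> 300
RT 30: heading 300 -> 270
FD 4: (-14,0) -> (-14,-4) [heading=270, draw]
LT 180: heading 270 -> 90
LT 60: heading 90 -> 150
FD 8.4: (-14,-4) -> (-21.275,0.2) [heading=150, draw]
RT 65: heading 150 -> 85
FD 9.3: (-21.275,0.2) -> (-20.464,9.465) [heading=85, draw]
FD 2.4: (-20.464,9.465) -> (-20.255,11.855) [heading=85, draw]
Final: pos=(-20.255,11.855), heading=85, 5 segment(s) drawn

Segment endpoints: x in {-21.275, -20.464, -20.255, -14, 0}, y in {-4, 0, 0.2, 9.465, 11.855}
xmin=-21.275, ymin=-4, xmax=0, ymax=11.855

Answer: -21.275 -4 0 11.855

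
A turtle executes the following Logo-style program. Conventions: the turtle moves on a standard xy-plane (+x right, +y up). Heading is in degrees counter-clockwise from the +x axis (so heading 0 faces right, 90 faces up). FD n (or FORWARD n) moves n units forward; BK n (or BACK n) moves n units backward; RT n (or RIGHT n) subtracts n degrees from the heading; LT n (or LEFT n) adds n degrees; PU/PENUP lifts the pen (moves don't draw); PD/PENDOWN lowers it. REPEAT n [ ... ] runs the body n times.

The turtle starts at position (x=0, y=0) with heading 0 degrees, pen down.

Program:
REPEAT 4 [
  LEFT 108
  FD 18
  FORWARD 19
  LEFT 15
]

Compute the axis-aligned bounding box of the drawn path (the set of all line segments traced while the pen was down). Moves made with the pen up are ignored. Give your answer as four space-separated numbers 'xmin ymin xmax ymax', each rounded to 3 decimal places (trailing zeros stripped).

Answer: -34.718 0 2.079 35.534

Derivation:
Executing turtle program step by step:
Start: pos=(0,0), heading=0, pen down
REPEAT 4 [
  -- iteration 1/4 --
  LT 108: heading 0 -> 108
  FD 18: (0,0) -> (-5.562,17.119) [heading=108, draw]
  FD 19: (-5.562,17.119) -> (-11.434,35.189) [heading=108, draw]
  LT 15: heading 108 -> 123
  -- iteration 2/4 --
  LT 108: heading 123 -> 231
  FD 18: (-11.434,35.189) -> (-22.761,21.2) [heading=231, draw]
  FD 19: (-22.761,21.2) -> (-34.718,6.435) [heading=231, draw]
  LT 15: heading 231 -> 246
  -- iteration 3/4 --
  LT 108: heading 246 -> 354
  FD 18: (-34.718,6.435) -> (-16.817,4.553) [heading=354, draw]
  FD 19: (-16.817,4.553) -> (2.079,2.567) [heading=354, draw]
  LT 15: heading 354 -> 9
  -- iteration 4/4 --
  LT 108: heading 9 -> 117
  FD 18: (2.079,2.567) -> (-6.093,18.605) [heading=117, draw]
  FD 19: (-6.093,18.605) -> (-14.719,35.534) [heading=117, draw]
  LT 15: heading 117 -> 132
]
Final: pos=(-14.719,35.534), heading=132, 8 segment(s) drawn

Segment endpoints: x in {-34.718, -22.761, -16.817, -14.719, -11.434, -6.093, -5.562, 0, 2.079}, y in {0, 2.567, 4.553, 6.435, 17.119, 18.605, 21.2, 35.189, 35.534}
xmin=-34.718, ymin=0, xmax=2.079, ymax=35.534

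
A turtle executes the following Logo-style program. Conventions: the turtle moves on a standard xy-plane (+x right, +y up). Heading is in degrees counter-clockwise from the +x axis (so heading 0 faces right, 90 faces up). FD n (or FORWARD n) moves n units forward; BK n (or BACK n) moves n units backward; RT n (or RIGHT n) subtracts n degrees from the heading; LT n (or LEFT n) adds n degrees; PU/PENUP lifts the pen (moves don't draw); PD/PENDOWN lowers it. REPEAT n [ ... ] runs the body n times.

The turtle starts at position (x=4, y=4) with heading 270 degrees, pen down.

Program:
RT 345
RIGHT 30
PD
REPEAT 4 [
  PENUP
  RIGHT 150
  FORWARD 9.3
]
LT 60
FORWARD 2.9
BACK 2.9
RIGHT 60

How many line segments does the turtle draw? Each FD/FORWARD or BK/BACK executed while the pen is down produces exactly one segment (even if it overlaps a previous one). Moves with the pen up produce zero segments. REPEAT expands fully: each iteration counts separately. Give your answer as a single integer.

Answer: 0

Derivation:
Executing turtle program step by step:
Start: pos=(4,4), heading=270, pen down
RT 345: heading 270 -> 285
RT 30: heading 285 -> 255
PD: pen down
REPEAT 4 [
  -- iteration 1/4 --
  PU: pen up
  RT 150: heading 255 -> 105
  FD 9.3: (4,4) -> (1.593,12.983) [heading=105, move]
  -- iteration 2/4 --
  PU: pen up
  RT 150: heading 105 -> 315
  FD 9.3: (1.593,12.983) -> (8.169,6.407) [heading=315, move]
  -- iteration 3/4 --
  PU: pen up
  RT 150: heading 315 -> 165
  FD 9.3: (8.169,6.407) -> (-0.814,8.814) [heading=165, move]
  -- iteration 4/4 --
  PU: pen up
  RT 150: heading 165 -> 15
  FD 9.3: (-0.814,8.814) -> (8.169,11.221) [heading=15, move]
]
LT 60: heading 15 -> 75
FD 2.9: (8.169,11.221) -> (8.92,14.022) [heading=75, move]
BK 2.9: (8.92,14.022) -> (8.169,11.221) [heading=75, move]
RT 60: heading 75 -> 15
Final: pos=(8.169,11.221), heading=15, 0 segment(s) drawn
Segments drawn: 0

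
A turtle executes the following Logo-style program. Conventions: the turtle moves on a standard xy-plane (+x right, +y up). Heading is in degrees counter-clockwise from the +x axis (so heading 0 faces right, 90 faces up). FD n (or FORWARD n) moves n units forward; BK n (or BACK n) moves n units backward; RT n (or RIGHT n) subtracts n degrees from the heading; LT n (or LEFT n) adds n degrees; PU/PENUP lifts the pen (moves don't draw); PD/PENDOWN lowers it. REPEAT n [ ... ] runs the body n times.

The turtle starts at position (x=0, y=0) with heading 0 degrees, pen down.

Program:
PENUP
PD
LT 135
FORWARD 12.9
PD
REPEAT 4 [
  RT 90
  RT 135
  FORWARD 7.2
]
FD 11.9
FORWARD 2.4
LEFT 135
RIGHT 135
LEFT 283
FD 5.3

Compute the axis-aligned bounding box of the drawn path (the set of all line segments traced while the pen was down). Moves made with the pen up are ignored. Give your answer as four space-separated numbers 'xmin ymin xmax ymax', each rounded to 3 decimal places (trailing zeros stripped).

Executing turtle program step by step:
Start: pos=(0,0), heading=0, pen down
PU: pen up
PD: pen down
LT 135: heading 0 -> 135
FD 12.9: (0,0) -> (-9.122,9.122) [heading=135, draw]
PD: pen down
REPEAT 4 [
  -- iteration 1/4 --
  RT 90: heading 135 -> 45
  RT 135: heading 45 -> 270
  FD 7.2: (-9.122,9.122) -> (-9.122,1.922) [heading=270, draw]
  -- iteration 2/4 --
  RT 90: heading 270 -> 180
  RT 135: heading 180 -> 45
  FD 7.2: (-9.122,1.922) -> (-4.031,7.013) [heading=45, draw]
  -- iteration 3/4 --
  RT 90: heading 45 -> 315
  RT 135: heading 315 -> 180
  FD 7.2: (-4.031,7.013) -> (-11.231,7.013) [heading=180, draw]
  -- iteration 4/4 --
  RT 90: heading 180 -> 90
  RT 135: heading 90 -> 315
  FD 7.2: (-11.231,7.013) -> (-6.139,1.922) [heading=315, draw]
]
FD 11.9: (-6.139,1.922) -> (2.275,-6.493) [heading=315, draw]
FD 2.4: (2.275,-6.493) -> (3.972,-8.19) [heading=315, draw]
LT 135: heading 315 -> 90
RT 135: heading 90 -> 315
LT 283: heading 315 -> 238
FD 5.3: (3.972,-8.19) -> (1.164,-12.685) [heading=238, draw]
Final: pos=(1.164,-12.685), heading=238, 8 segment(s) drawn

Segment endpoints: x in {-11.231, -9.122, -6.139, -4.031, 0, 1.164, 2.275, 3.972}, y in {-12.685, -8.19, -6.493, 0, 1.922, 1.922, 7.013, 7.013, 9.122}
xmin=-11.231, ymin=-12.685, xmax=3.972, ymax=9.122

Answer: -11.231 -12.685 3.972 9.122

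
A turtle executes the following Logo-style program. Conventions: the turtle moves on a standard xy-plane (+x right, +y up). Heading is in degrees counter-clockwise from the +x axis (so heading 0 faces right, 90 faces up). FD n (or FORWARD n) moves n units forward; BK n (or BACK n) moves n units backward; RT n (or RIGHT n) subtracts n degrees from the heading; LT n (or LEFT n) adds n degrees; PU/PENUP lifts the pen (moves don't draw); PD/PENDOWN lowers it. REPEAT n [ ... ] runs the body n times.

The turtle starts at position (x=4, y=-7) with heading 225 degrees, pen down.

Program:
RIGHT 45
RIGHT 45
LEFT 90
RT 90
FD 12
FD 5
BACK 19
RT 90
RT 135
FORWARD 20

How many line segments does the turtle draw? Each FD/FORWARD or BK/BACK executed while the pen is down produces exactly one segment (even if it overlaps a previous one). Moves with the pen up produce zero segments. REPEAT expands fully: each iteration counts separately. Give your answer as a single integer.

Executing turtle program step by step:
Start: pos=(4,-7), heading=225, pen down
RT 45: heading 225 -> 180
RT 45: heading 180 -> 135
LT 90: heading 135 -> 225
RT 90: heading 225 -> 135
FD 12: (4,-7) -> (-4.485,1.485) [heading=135, draw]
FD 5: (-4.485,1.485) -> (-8.021,5.021) [heading=135, draw]
BK 19: (-8.021,5.021) -> (5.414,-8.414) [heading=135, draw]
RT 90: heading 135 -> 45
RT 135: heading 45 -> 270
FD 20: (5.414,-8.414) -> (5.414,-28.414) [heading=270, draw]
Final: pos=(5.414,-28.414), heading=270, 4 segment(s) drawn
Segments drawn: 4

Answer: 4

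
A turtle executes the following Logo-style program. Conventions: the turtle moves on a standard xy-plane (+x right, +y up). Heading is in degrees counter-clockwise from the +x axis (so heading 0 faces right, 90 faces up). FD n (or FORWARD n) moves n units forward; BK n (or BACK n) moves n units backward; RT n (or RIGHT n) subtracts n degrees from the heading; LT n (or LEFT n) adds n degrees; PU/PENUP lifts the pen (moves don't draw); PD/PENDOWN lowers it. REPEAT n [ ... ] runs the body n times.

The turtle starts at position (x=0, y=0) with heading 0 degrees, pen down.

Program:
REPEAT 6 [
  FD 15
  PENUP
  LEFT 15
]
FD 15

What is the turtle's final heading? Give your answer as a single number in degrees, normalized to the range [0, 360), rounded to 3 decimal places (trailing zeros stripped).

Executing turtle program step by step:
Start: pos=(0,0), heading=0, pen down
REPEAT 6 [
  -- iteration 1/6 --
  FD 15: (0,0) -> (15,0) [heading=0, draw]
  PU: pen up
  LT 15: heading 0 -> 15
  -- iteration 2/6 --
  FD 15: (15,0) -> (29.489,3.882) [heading=15, move]
  PU: pen up
  LT 15: heading 15 -> 30
  -- iteration 3/6 --
  FD 15: (29.489,3.882) -> (42.479,11.382) [heading=30, move]
  PU: pen up
  LT 15: heading 30 -> 45
  -- iteration 4/6 --
  FD 15: (42.479,11.382) -> (53.086,21.989) [heading=45, move]
  PU: pen up
  LT 15: heading 45 -> 60
  -- iteration 5/6 --
  FD 15: (53.086,21.989) -> (60.586,34.979) [heading=60, move]
  PU: pen up
  LT 15: heading 60 -> 75
  -- iteration 6/6 --
  FD 15: (60.586,34.979) -> (64.468,49.468) [heading=75, move]
  PU: pen up
  LT 15: heading 75 -> 90
]
FD 15: (64.468,49.468) -> (64.468,64.468) [heading=90, move]
Final: pos=(64.468,64.468), heading=90, 1 segment(s) drawn

Answer: 90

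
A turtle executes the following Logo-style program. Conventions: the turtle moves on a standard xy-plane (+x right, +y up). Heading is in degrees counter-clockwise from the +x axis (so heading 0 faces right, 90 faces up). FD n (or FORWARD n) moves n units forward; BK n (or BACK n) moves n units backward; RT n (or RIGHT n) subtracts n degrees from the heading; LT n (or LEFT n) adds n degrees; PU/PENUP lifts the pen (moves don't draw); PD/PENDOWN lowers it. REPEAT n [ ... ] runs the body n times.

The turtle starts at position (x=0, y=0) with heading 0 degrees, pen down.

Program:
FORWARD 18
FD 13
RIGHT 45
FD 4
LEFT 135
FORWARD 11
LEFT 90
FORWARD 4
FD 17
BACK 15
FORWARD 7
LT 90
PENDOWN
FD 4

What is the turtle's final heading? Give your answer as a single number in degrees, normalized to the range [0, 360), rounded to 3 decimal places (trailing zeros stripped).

Answer: 270

Derivation:
Executing turtle program step by step:
Start: pos=(0,0), heading=0, pen down
FD 18: (0,0) -> (18,0) [heading=0, draw]
FD 13: (18,0) -> (31,0) [heading=0, draw]
RT 45: heading 0 -> 315
FD 4: (31,0) -> (33.828,-2.828) [heading=315, draw]
LT 135: heading 315 -> 90
FD 11: (33.828,-2.828) -> (33.828,8.172) [heading=90, draw]
LT 90: heading 90 -> 180
FD 4: (33.828,8.172) -> (29.828,8.172) [heading=180, draw]
FD 17: (29.828,8.172) -> (12.828,8.172) [heading=180, draw]
BK 15: (12.828,8.172) -> (27.828,8.172) [heading=180, draw]
FD 7: (27.828,8.172) -> (20.828,8.172) [heading=180, draw]
LT 90: heading 180 -> 270
PD: pen down
FD 4: (20.828,8.172) -> (20.828,4.172) [heading=270, draw]
Final: pos=(20.828,4.172), heading=270, 9 segment(s) drawn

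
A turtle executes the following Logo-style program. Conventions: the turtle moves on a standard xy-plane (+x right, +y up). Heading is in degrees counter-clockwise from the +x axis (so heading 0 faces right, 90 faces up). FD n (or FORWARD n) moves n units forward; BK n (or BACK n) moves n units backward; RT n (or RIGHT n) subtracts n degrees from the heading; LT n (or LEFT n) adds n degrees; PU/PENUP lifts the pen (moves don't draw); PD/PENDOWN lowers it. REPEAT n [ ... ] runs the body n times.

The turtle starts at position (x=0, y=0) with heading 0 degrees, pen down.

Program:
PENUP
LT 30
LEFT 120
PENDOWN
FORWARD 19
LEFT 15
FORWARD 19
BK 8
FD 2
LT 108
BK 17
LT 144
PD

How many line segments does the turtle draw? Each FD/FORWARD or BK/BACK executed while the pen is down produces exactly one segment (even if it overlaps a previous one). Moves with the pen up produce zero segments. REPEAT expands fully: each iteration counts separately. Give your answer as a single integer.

Executing turtle program step by step:
Start: pos=(0,0), heading=0, pen down
PU: pen up
LT 30: heading 0 -> 30
LT 120: heading 30 -> 150
PD: pen down
FD 19: (0,0) -> (-16.454,9.5) [heading=150, draw]
LT 15: heading 150 -> 165
FD 19: (-16.454,9.5) -> (-34.807,14.418) [heading=165, draw]
BK 8: (-34.807,14.418) -> (-27.08,12.347) [heading=165, draw]
FD 2: (-27.08,12.347) -> (-29.012,12.865) [heading=165, draw]
LT 108: heading 165 -> 273
BK 17: (-29.012,12.865) -> (-29.901,29.841) [heading=273, draw]
LT 144: heading 273 -> 57
PD: pen down
Final: pos=(-29.901,29.841), heading=57, 5 segment(s) drawn
Segments drawn: 5

Answer: 5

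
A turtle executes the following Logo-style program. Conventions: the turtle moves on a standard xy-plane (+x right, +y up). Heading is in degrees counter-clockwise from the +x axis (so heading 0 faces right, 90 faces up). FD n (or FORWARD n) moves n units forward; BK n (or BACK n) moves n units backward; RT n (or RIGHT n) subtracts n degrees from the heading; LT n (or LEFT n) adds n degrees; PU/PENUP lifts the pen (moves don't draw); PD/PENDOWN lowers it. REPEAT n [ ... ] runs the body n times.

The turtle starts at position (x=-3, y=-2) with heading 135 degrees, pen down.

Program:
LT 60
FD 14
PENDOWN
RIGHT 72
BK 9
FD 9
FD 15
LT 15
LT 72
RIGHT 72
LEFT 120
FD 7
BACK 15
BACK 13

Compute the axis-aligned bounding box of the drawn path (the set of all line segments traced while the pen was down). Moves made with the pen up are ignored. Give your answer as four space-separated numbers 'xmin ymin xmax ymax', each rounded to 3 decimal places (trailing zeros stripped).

Executing turtle program step by step:
Start: pos=(-3,-2), heading=135, pen down
LT 60: heading 135 -> 195
FD 14: (-3,-2) -> (-16.523,-5.623) [heading=195, draw]
PD: pen down
RT 72: heading 195 -> 123
BK 9: (-16.523,-5.623) -> (-11.621,-13.172) [heading=123, draw]
FD 9: (-11.621,-13.172) -> (-16.523,-5.623) [heading=123, draw]
FD 15: (-16.523,-5.623) -> (-24.693,6.957) [heading=123, draw]
LT 15: heading 123 -> 138
LT 72: heading 138 -> 210
RT 72: heading 210 -> 138
LT 120: heading 138 -> 258
FD 7: (-24.693,6.957) -> (-26.148,0.11) [heading=258, draw]
BK 15: (-26.148,0.11) -> (-23.029,14.782) [heading=258, draw]
BK 13: (-23.029,14.782) -> (-20.326,27.498) [heading=258, draw]
Final: pos=(-20.326,27.498), heading=258, 7 segment(s) drawn

Segment endpoints: x in {-26.148, -24.693, -23.029, -20.326, -16.523, -11.621, -3}, y in {-13.172, -5.623, -5.623, -2, 0.11, 6.957, 14.782, 27.498}
xmin=-26.148, ymin=-13.172, xmax=-3, ymax=27.498

Answer: -26.148 -13.172 -3 27.498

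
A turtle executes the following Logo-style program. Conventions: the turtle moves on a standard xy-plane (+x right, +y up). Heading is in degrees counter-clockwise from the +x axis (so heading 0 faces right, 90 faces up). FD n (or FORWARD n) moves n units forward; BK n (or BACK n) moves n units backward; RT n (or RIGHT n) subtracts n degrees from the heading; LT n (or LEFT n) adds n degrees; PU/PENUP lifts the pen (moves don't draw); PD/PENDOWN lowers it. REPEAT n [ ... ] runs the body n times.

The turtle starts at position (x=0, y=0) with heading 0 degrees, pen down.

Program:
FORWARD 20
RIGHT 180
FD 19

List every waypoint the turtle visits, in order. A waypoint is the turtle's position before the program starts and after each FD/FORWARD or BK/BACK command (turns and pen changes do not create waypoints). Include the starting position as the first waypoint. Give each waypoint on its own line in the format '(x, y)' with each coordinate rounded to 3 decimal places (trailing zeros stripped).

Answer: (0, 0)
(20, 0)
(1, 0)

Derivation:
Executing turtle program step by step:
Start: pos=(0,0), heading=0, pen down
FD 20: (0,0) -> (20,0) [heading=0, draw]
RT 180: heading 0 -> 180
FD 19: (20,0) -> (1,0) [heading=180, draw]
Final: pos=(1,0), heading=180, 2 segment(s) drawn
Waypoints (3 total):
(0, 0)
(20, 0)
(1, 0)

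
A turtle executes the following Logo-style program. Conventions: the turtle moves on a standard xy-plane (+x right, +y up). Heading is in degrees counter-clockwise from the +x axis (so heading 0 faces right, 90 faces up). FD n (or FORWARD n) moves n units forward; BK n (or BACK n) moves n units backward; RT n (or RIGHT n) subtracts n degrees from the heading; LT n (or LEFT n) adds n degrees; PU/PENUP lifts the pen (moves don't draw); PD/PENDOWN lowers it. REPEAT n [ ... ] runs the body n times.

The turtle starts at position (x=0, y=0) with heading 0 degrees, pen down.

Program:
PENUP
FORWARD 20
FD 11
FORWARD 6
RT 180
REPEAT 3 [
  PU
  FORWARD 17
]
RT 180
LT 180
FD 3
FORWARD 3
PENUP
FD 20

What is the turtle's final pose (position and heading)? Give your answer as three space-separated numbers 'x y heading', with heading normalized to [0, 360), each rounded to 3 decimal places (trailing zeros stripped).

Answer: -40 0 180

Derivation:
Executing turtle program step by step:
Start: pos=(0,0), heading=0, pen down
PU: pen up
FD 20: (0,0) -> (20,0) [heading=0, move]
FD 11: (20,0) -> (31,0) [heading=0, move]
FD 6: (31,0) -> (37,0) [heading=0, move]
RT 180: heading 0 -> 180
REPEAT 3 [
  -- iteration 1/3 --
  PU: pen up
  FD 17: (37,0) -> (20,0) [heading=180, move]
  -- iteration 2/3 --
  PU: pen up
  FD 17: (20,0) -> (3,0) [heading=180, move]
  -- iteration 3/3 --
  PU: pen up
  FD 17: (3,0) -> (-14,0) [heading=180, move]
]
RT 180: heading 180 -> 0
LT 180: heading 0 -> 180
FD 3: (-14,0) -> (-17,0) [heading=180, move]
FD 3: (-17,0) -> (-20,0) [heading=180, move]
PU: pen up
FD 20: (-20,0) -> (-40,0) [heading=180, move]
Final: pos=(-40,0), heading=180, 0 segment(s) drawn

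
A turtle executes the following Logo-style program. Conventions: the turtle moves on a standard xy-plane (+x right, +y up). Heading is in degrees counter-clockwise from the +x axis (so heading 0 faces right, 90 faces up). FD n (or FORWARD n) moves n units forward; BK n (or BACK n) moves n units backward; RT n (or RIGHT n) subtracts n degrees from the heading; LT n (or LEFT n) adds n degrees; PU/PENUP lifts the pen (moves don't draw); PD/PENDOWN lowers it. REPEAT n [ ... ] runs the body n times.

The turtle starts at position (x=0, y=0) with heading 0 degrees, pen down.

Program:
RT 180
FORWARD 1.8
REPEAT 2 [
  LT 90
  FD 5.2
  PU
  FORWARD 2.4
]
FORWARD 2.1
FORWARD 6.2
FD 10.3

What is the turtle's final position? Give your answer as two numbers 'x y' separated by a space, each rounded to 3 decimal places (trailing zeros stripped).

Answer: 24.4 -7.6

Derivation:
Executing turtle program step by step:
Start: pos=(0,0), heading=0, pen down
RT 180: heading 0 -> 180
FD 1.8: (0,0) -> (-1.8,0) [heading=180, draw]
REPEAT 2 [
  -- iteration 1/2 --
  LT 90: heading 180 -> 270
  FD 5.2: (-1.8,0) -> (-1.8,-5.2) [heading=270, draw]
  PU: pen up
  FD 2.4: (-1.8,-5.2) -> (-1.8,-7.6) [heading=270, move]
  -- iteration 2/2 --
  LT 90: heading 270 -> 0
  FD 5.2: (-1.8,-7.6) -> (3.4,-7.6) [heading=0, move]
  PU: pen up
  FD 2.4: (3.4,-7.6) -> (5.8,-7.6) [heading=0, move]
]
FD 2.1: (5.8,-7.6) -> (7.9,-7.6) [heading=0, move]
FD 6.2: (7.9,-7.6) -> (14.1,-7.6) [heading=0, move]
FD 10.3: (14.1,-7.6) -> (24.4,-7.6) [heading=0, move]
Final: pos=(24.4,-7.6), heading=0, 2 segment(s) drawn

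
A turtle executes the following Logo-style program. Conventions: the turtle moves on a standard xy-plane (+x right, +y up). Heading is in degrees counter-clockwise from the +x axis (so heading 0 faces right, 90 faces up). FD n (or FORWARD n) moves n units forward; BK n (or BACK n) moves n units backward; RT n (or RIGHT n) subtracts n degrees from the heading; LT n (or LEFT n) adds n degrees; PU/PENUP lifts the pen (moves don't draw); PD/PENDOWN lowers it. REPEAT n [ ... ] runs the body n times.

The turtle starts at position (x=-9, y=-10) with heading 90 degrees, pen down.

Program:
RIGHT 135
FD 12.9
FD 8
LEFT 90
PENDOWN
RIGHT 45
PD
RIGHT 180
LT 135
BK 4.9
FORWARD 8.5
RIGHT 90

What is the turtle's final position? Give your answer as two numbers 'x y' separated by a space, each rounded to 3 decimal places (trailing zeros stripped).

Executing turtle program step by step:
Start: pos=(-9,-10), heading=90, pen down
RT 135: heading 90 -> 315
FD 12.9: (-9,-10) -> (0.122,-19.122) [heading=315, draw]
FD 8: (0.122,-19.122) -> (5.779,-24.779) [heading=315, draw]
LT 90: heading 315 -> 45
PD: pen down
RT 45: heading 45 -> 0
PD: pen down
RT 180: heading 0 -> 180
LT 135: heading 180 -> 315
BK 4.9: (5.779,-24.779) -> (2.314,-21.314) [heading=315, draw]
FD 8.5: (2.314,-21.314) -> (8.324,-27.324) [heading=315, draw]
RT 90: heading 315 -> 225
Final: pos=(8.324,-27.324), heading=225, 4 segment(s) drawn

Answer: 8.324 -27.324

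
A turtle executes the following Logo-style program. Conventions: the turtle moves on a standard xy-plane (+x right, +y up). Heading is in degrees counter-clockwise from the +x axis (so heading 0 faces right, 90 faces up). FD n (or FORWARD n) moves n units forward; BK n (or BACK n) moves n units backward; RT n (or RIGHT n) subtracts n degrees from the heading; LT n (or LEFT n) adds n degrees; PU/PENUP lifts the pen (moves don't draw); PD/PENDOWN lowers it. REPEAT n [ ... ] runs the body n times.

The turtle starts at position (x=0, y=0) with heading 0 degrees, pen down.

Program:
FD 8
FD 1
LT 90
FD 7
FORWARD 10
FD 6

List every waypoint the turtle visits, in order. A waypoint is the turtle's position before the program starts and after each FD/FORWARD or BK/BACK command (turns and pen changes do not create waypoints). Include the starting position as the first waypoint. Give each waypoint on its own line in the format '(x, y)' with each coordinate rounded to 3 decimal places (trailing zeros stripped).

Executing turtle program step by step:
Start: pos=(0,0), heading=0, pen down
FD 8: (0,0) -> (8,0) [heading=0, draw]
FD 1: (8,0) -> (9,0) [heading=0, draw]
LT 90: heading 0 -> 90
FD 7: (9,0) -> (9,7) [heading=90, draw]
FD 10: (9,7) -> (9,17) [heading=90, draw]
FD 6: (9,17) -> (9,23) [heading=90, draw]
Final: pos=(9,23), heading=90, 5 segment(s) drawn
Waypoints (6 total):
(0, 0)
(8, 0)
(9, 0)
(9, 7)
(9, 17)
(9, 23)

Answer: (0, 0)
(8, 0)
(9, 0)
(9, 7)
(9, 17)
(9, 23)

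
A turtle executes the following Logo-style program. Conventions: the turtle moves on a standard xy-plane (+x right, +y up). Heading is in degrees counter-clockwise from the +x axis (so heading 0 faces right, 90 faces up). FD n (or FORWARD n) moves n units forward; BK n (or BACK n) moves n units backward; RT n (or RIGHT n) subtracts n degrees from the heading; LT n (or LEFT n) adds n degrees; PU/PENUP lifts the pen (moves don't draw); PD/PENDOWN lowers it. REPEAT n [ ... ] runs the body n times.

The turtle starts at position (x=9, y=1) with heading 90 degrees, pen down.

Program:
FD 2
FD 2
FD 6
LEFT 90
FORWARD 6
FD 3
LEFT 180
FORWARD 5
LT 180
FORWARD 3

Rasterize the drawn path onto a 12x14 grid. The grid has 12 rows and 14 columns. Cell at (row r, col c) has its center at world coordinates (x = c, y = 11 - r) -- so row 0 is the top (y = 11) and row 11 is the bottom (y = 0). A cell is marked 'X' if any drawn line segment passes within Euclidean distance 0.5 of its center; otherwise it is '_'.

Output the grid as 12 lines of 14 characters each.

Segment 0: (9,1) -> (9,3)
Segment 1: (9,3) -> (9,5)
Segment 2: (9,5) -> (9,11)
Segment 3: (9,11) -> (3,11)
Segment 4: (3,11) -> (0,11)
Segment 5: (0,11) -> (5,11)
Segment 6: (5,11) -> (2,11)

Answer: XXXXXXXXXX____
_________X____
_________X____
_________X____
_________X____
_________X____
_________X____
_________X____
_________X____
_________X____
_________X____
______________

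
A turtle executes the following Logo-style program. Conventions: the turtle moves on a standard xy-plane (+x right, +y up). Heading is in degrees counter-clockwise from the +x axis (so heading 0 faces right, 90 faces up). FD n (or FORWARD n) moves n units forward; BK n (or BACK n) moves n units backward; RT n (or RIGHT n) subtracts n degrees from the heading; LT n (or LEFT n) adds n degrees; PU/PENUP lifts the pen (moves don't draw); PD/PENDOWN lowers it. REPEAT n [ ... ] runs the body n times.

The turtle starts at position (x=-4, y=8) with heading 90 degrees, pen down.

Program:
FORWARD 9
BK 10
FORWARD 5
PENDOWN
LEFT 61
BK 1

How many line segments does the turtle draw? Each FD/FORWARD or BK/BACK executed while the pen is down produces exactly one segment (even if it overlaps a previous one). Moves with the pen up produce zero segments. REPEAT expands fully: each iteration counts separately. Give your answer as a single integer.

Answer: 4

Derivation:
Executing turtle program step by step:
Start: pos=(-4,8), heading=90, pen down
FD 9: (-4,8) -> (-4,17) [heading=90, draw]
BK 10: (-4,17) -> (-4,7) [heading=90, draw]
FD 5: (-4,7) -> (-4,12) [heading=90, draw]
PD: pen down
LT 61: heading 90 -> 151
BK 1: (-4,12) -> (-3.125,11.515) [heading=151, draw]
Final: pos=(-3.125,11.515), heading=151, 4 segment(s) drawn
Segments drawn: 4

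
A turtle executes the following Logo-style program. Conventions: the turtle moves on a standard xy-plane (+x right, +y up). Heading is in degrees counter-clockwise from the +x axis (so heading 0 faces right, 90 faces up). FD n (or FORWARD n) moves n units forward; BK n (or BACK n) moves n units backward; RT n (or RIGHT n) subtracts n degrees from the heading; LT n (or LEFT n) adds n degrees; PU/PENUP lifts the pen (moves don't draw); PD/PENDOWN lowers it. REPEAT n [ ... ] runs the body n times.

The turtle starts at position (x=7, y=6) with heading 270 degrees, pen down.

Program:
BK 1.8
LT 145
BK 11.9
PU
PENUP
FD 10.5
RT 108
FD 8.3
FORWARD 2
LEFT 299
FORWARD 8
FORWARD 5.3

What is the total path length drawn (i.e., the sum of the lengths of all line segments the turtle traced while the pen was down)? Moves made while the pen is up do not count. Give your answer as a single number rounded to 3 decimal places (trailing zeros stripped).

Answer: 13.7

Derivation:
Executing turtle program step by step:
Start: pos=(7,6), heading=270, pen down
BK 1.8: (7,6) -> (7,7.8) [heading=270, draw]
LT 145: heading 270 -> 55
BK 11.9: (7,7.8) -> (0.174,-1.948) [heading=55, draw]
PU: pen up
PU: pen up
FD 10.5: (0.174,-1.948) -> (6.197,6.653) [heading=55, move]
RT 108: heading 55 -> 307
FD 8.3: (6.197,6.653) -> (11.192,0.025) [heading=307, move]
FD 2: (11.192,0.025) -> (12.396,-1.573) [heading=307, move]
LT 299: heading 307 -> 246
FD 8: (12.396,-1.573) -> (9.142,-8.881) [heading=246, move]
FD 5.3: (9.142,-8.881) -> (6.986,-13.723) [heading=246, move]
Final: pos=(6.986,-13.723), heading=246, 2 segment(s) drawn

Segment lengths:
  seg 1: (7,6) -> (7,7.8), length = 1.8
  seg 2: (7,7.8) -> (0.174,-1.948), length = 11.9
Total = 13.7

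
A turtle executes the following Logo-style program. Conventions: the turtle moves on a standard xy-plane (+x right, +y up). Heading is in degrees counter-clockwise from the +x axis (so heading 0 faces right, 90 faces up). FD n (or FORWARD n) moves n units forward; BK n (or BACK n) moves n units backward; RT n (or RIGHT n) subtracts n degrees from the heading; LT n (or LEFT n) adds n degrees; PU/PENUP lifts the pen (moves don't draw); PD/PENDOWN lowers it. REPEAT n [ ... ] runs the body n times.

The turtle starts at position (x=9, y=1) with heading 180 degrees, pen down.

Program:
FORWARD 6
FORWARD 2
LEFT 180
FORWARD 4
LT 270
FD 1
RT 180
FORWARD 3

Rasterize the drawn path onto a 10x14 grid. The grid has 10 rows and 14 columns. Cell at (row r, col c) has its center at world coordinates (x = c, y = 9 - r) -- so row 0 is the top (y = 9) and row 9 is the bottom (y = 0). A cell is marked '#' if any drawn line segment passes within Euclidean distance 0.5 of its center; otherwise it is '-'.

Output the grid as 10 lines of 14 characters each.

Answer: --------------
--------------
--------------
--------------
--------------
--------------
-----#--------
-----#--------
-#########----
-----#--------

Derivation:
Segment 0: (9,1) -> (3,1)
Segment 1: (3,1) -> (1,1)
Segment 2: (1,1) -> (5,1)
Segment 3: (5,1) -> (5,-0)
Segment 4: (5,-0) -> (5,3)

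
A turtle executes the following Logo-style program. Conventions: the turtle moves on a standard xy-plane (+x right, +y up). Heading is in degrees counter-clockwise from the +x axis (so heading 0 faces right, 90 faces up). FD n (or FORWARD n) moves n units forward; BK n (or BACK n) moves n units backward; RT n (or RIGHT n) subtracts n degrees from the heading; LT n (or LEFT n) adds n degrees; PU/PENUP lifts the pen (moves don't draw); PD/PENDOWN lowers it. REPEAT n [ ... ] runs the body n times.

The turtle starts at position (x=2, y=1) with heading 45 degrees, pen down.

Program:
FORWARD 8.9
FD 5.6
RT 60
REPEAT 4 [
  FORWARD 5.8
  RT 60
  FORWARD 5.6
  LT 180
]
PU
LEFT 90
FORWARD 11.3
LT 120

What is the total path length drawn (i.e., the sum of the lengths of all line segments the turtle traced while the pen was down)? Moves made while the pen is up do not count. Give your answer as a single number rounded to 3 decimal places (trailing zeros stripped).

Executing turtle program step by step:
Start: pos=(2,1), heading=45, pen down
FD 8.9: (2,1) -> (8.293,7.293) [heading=45, draw]
FD 5.6: (8.293,7.293) -> (12.253,11.253) [heading=45, draw]
RT 60: heading 45 -> 345
REPEAT 4 [
  -- iteration 1/4 --
  FD 5.8: (12.253,11.253) -> (17.855,9.752) [heading=345, draw]
  RT 60: heading 345 -> 285
  FD 5.6: (17.855,9.752) -> (19.305,4.343) [heading=285, draw]
  LT 180: heading 285 -> 105
  -- iteration 2/4 --
  FD 5.8: (19.305,4.343) -> (17.804,9.945) [heading=105, draw]
  RT 60: heading 105 -> 45
  FD 5.6: (17.804,9.945) -> (21.763,13.905) [heading=45, draw]
  LT 180: heading 45 -> 225
  -- iteration 3/4 --
  FD 5.8: (21.763,13.905) -> (17.662,9.804) [heading=225, draw]
  RT 60: heading 225 -> 165
  FD 5.6: (17.662,9.804) -> (12.253,11.253) [heading=165, draw]
  LT 180: heading 165 -> 345
  -- iteration 4/4 --
  FD 5.8: (12.253,11.253) -> (17.855,9.752) [heading=345, draw]
  RT 60: heading 345 -> 285
  FD 5.6: (17.855,9.752) -> (19.305,4.343) [heading=285, draw]
  LT 180: heading 285 -> 105
]
PU: pen up
LT 90: heading 105 -> 195
FD 11.3: (19.305,4.343) -> (8.39,1.418) [heading=195, move]
LT 120: heading 195 -> 315
Final: pos=(8.39,1.418), heading=315, 10 segment(s) drawn

Segment lengths:
  seg 1: (2,1) -> (8.293,7.293), length = 8.9
  seg 2: (8.293,7.293) -> (12.253,11.253), length = 5.6
  seg 3: (12.253,11.253) -> (17.855,9.752), length = 5.8
  seg 4: (17.855,9.752) -> (19.305,4.343), length = 5.6
  seg 5: (19.305,4.343) -> (17.804,9.945), length = 5.8
  seg 6: (17.804,9.945) -> (21.763,13.905), length = 5.6
  seg 7: (21.763,13.905) -> (17.662,9.804), length = 5.8
  seg 8: (17.662,9.804) -> (12.253,11.253), length = 5.6
  seg 9: (12.253,11.253) -> (17.855,9.752), length = 5.8
  seg 10: (17.855,9.752) -> (19.305,4.343), length = 5.6
Total = 60.1

Answer: 60.1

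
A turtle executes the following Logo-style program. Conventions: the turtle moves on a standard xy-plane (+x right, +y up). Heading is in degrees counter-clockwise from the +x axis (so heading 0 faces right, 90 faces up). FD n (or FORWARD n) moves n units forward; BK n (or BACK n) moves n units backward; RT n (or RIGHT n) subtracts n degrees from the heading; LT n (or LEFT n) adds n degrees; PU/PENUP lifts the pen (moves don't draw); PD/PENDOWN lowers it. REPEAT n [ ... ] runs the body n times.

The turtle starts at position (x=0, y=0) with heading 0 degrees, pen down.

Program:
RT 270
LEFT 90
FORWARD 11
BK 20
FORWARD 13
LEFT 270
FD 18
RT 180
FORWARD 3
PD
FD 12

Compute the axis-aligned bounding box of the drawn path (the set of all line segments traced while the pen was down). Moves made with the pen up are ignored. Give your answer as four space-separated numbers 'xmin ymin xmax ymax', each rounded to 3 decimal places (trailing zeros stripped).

Executing turtle program step by step:
Start: pos=(0,0), heading=0, pen down
RT 270: heading 0 -> 90
LT 90: heading 90 -> 180
FD 11: (0,0) -> (-11,0) [heading=180, draw]
BK 20: (-11,0) -> (9,0) [heading=180, draw]
FD 13: (9,0) -> (-4,0) [heading=180, draw]
LT 270: heading 180 -> 90
FD 18: (-4,0) -> (-4,18) [heading=90, draw]
RT 180: heading 90 -> 270
FD 3: (-4,18) -> (-4,15) [heading=270, draw]
PD: pen down
FD 12: (-4,15) -> (-4,3) [heading=270, draw]
Final: pos=(-4,3), heading=270, 6 segment(s) drawn

Segment endpoints: x in {-11, -4, -4, -4, 0, 9}, y in {0, 0, 0, 0, 3, 15, 18}
xmin=-11, ymin=0, xmax=9, ymax=18

Answer: -11 0 9 18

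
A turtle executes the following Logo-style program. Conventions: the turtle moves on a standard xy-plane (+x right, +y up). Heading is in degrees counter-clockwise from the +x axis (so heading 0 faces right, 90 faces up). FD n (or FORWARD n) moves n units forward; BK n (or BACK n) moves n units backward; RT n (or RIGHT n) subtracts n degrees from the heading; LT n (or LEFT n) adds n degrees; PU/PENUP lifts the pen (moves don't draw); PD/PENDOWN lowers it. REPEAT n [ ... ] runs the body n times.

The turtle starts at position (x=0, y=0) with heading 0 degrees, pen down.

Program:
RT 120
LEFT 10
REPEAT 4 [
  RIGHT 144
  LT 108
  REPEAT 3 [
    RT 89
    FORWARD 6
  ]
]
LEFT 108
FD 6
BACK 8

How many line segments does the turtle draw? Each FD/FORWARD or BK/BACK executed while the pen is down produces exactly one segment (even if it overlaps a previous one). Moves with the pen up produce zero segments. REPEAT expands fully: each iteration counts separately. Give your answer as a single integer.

Answer: 14

Derivation:
Executing turtle program step by step:
Start: pos=(0,0), heading=0, pen down
RT 120: heading 0 -> 240
LT 10: heading 240 -> 250
REPEAT 4 [
  -- iteration 1/4 --
  RT 144: heading 250 -> 106
  LT 108: heading 106 -> 214
  REPEAT 3 [
    -- iteration 1/3 --
    RT 89: heading 214 -> 125
    FD 6: (0,0) -> (-3.441,4.915) [heading=125, draw]
    -- iteration 2/3 --
    RT 89: heading 125 -> 36
    FD 6: (-3.441,4.915) -> (1.413,8.442) [heading=36, draw]
    -- iteration 3/3 --
    RT 89: heading 36 -> 307
    FD 6: (1.413,8.442) -> (5.024,3.65) [heading=307, draw]
  ]
  -- iteration 2/4 --
  RT 144: heading 307 -> 163
  LT 108: heading 163 -> 271
  REPEAT 3 [
    -- iteration 1/3 --
    RT 89: heading 271 -> 182
    FD 6: (5.024,3.65) -> (-0.973,3.44) [heading=182, draw]
    -- iteration 2/3 --
    RT 89: heading 182 -> 93
    FD 6: (-0.973,3.44) -> (-1.287,9.432) [heading=93, draw]
    -- iteration 3/3 --
    RT 89: heading 93 -> 4
    FD 6: (-1.287,9.432) -> (4.699,9.851) [heading=4, draw]
  ]
  -- iteration 3/4 --
  RT 144: heading 4 -> 220
  LT 108: heading 220 -> 328
  REPEAT 3 [
    -- iteration 1/3 --
    RT 89: heading 328 -> 239
    FD 6: (4.699,9.851) -> (1.608,4.708) [heading=239, draw]
    -- iteration 2/3 --
    RT 89: heading 239 -> 150
    FD 6: (1.608,4.708) -> (-3.588,7.708) [heading=150, draw]
    -- iteration 3/3 --
    RT 89: heading 150 -> 61
    FD 6: (-3.588,7.708) -> (-0.679,12.955) [heading=61, draw]
  ]
  -- iteration 4/4 --
  RT 144: heading 61 -> 277
  LT 108: heading 277 -> 25
  REPEAT 3 [
    -- iteration 1/3 --
    RT 89: heading 25 -> 296
    FD 6: (-0.679,12.955) -> (1.951,7.563) [heading=296, draw]
    -- iteration 2/3 --
    RT 89: heading 296 -> 207
    FD 6: (1.951,7.563) -> (-3.395,4.839) [heading=207, draw]
    -- iteration 3/3 --
    RT 89: heading 207 -> 118
    FD 6: (-3.395,4.839) -> (-6.212,10.136) [heading=118, draw]
  ]
]
LT 108: heading 118 -> 226
FD 6: (-6.212,10.136) -> (-10.38,5.82) [heading=226, draw]
BK 8: (-10.38,5.82) -> (-4.822,11.575) [heading=226, draw]
Final: pos=(-4.822,11.575), heading=226, 14 segment(s) drawn
Segments drawn: 14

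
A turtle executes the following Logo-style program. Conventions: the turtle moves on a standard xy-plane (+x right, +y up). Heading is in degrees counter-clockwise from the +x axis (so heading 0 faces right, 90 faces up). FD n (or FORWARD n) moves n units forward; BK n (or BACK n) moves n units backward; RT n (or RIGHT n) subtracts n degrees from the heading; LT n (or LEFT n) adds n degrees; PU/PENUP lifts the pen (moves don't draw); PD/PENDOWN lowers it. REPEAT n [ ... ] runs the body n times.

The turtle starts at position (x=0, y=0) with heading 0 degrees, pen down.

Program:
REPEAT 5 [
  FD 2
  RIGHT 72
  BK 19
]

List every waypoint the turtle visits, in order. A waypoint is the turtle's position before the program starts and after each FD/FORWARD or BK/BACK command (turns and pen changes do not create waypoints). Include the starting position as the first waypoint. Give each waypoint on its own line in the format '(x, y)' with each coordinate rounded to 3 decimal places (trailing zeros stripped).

Answer: (0, 0)
(2, 0)
(-3.871, 18.07)
(-3.253, 16.168)
(12.118, 27.336)
(10.5, 26.16)
(25.871, 14.992)
(24.253, 16.168)
(18.382, -1.902)
(19, 0)
(0, 0)

Derivation:
Executing turtle program step by step:
Start: pos=(0,0), heading=0, pen down
REPEAT 5 [
  -- iteration 1/5 --
  FD 2: (0,0) -> (2,0) [heading=0, draw]
  RT 72: heading 0 -> 288
  BK 19: (2,0) -> (-3.871,18.07) [heading=288, draw]
  -- iteration 2/5 --
  FD 2: (-3.871,18.07) -> (-3.253,16.168) [heading=288, draw]
  RT 72: heading 288 -> 216
  BK 19: (-3.253,16.168) -> (12.118,27.336) [heading=216, draw]
  -- iteration 3/5 --
  FD 2: (12.118,27.336) -> (10.5,26.16) [heading=216, draw]
  RT 72: heading 216 -> 144
  BK 19: (10.5,26.16) -> (25.871,14.992) [heading=144, draw]
  -- iteration 4/5 --
  FD 2: (25.871,14.992) -> (24.253,16.168) [heading=144, draw]
  RT 72: heading 144 -> 72
  BK 19: (24.253,16.168) -> (18.382,-1.902) [heading=72, draw]
  -- iteration 5/5 --
  FD 2: (18.382,-1.902) -> (19,0) [heading=72, draw]
  RT 72: heading 72 -> 0
  BK 19: (19,0) -> (0,0) [heading=0, draw]
]
Final: pos=(0,0), heading=0, 10 segment(s) drawn
Waypoints (11 total):
(0, 0)
(2, 0)
(-3.871, 18.07)
(-3.253, 16.168)
(12.118, 27.336)
(10.5, 26.16)
(25.871, 14.992)
(24.253, 16.168)
(18.382, -1.902)
(19, 0)
(0, 0)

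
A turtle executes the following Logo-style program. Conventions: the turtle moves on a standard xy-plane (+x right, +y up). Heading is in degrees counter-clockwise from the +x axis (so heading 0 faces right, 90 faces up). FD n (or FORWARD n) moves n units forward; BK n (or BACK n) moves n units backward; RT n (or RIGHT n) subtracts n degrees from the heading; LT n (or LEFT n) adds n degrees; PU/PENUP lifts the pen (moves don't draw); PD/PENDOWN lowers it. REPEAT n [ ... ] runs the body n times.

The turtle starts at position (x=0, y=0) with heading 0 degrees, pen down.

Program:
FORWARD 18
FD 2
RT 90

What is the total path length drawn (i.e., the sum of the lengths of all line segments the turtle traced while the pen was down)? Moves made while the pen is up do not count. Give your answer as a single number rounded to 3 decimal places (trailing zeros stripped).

Answer: 20

Derivation:
Executing turtle program step by step:
Start: pos=(0,0), heading=0, pen down
FD 18: (0,0) -> (18,0) [heading=0, draw]
FD 2: (18,0) -> (20,0) [heading=0, draw]
RT 90: heading 0 -> 270
Final: pos=(20,0), heading=270, 2 segment(s) drawn

Segment lengths:
  seg 1: (0,0) -> (18,0), length = 18
  seg 2: (18,0) -> (20,0), length = 2
Total = 20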